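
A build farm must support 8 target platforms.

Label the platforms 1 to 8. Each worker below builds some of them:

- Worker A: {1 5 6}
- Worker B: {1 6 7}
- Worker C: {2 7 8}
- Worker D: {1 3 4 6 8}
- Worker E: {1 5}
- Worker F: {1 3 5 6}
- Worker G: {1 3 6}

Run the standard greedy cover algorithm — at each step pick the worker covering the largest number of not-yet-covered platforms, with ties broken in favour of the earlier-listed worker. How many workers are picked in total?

Greedy: pick D (covers 5 new) → pick C (covers 2 new) → pick A (covers 1 new). Total picks: 3.

3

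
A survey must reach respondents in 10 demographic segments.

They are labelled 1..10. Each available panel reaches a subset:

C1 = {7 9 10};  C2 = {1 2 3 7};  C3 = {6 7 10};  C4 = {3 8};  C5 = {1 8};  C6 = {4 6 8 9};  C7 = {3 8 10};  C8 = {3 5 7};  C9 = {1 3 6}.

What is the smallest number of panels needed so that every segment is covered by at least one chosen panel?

Take {C1, C2, C6, C8}. Their union is {1, 2, 3, 4, 5, 6, 7, 8, 9, 10}, which is all 10 segments.
No 3 of the 9 panels cover everything (all 84 combinations miss at least one segment), so 4 is optimal.

4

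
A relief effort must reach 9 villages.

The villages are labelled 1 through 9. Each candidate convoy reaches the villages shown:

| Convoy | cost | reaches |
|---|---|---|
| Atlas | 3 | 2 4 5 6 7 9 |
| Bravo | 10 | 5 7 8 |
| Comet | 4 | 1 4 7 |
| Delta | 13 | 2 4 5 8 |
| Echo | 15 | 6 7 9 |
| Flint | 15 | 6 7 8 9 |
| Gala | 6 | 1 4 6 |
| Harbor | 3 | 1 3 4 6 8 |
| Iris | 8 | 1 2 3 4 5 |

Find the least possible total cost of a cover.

6

Atlas, Harbor together cover every village (Atlas ∪ Harbor = {1, 2, 3, 4, 5, 6, 7, 8, 9}); total cost 3 + 3 = 6.
No covering selection has total cost below 6.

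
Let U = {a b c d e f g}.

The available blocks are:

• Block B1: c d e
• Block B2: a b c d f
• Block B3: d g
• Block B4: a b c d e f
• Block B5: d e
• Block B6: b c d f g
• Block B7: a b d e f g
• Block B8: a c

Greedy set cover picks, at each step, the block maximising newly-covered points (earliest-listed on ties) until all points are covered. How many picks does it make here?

Greedy: pick B4 (covers 6 new) → pick B3 (covers 1 new). Total picks: 2.

2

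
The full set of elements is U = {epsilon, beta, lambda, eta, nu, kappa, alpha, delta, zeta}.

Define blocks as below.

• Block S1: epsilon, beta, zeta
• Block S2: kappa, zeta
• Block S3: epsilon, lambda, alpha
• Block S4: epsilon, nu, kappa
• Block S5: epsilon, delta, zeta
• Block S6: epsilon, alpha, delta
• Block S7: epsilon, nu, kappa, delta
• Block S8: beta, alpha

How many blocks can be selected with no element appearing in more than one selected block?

S2, S8 are pairwise disjoint (S2={kappa,zeta}; S8={beta,alpha}).
Every remaining block overlaps one of these, and no 3 of the listed blocks are pairwise disjoint, so 2 is the maximum.

2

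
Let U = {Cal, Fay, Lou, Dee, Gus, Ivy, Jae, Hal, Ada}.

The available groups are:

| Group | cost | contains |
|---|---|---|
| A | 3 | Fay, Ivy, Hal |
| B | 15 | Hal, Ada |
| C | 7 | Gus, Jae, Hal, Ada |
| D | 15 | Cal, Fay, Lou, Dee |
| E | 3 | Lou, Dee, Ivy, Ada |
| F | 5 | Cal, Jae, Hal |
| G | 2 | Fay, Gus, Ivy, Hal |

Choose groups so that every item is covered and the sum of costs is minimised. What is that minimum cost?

10

E, F, G together cover every item (E ∪ F ∪ G = {Cal, Fay, Lou, Dee, Gus, Ivy, Jae, Hal, Ada}); total cost 3 + 5 + 2 = 10.
No covering selection has total cost below 10.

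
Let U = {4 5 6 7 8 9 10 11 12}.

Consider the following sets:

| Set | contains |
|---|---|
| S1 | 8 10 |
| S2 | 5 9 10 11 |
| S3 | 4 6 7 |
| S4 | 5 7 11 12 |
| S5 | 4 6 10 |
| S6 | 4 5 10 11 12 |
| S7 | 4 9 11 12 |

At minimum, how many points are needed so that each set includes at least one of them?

3

The 3 points {4, 8, 11} hit every set.
No choice of 2 points meets every set, so 3 is the minimum.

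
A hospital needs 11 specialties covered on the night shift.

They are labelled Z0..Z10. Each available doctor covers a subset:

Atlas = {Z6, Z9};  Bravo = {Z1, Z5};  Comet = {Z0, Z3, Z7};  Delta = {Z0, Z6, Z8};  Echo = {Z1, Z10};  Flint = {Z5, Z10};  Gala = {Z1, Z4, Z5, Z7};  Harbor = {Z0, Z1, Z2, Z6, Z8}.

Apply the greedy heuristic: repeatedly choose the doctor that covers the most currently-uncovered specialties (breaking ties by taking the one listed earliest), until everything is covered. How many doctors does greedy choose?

Greedy: pick Harbor (covers 5 new) → pick Gala (covers 3 new) → pick Atlas (covers 1 new) → pick Comet (covers 1 new) → pick Echo (covers 1 new). Total picks: 5.

5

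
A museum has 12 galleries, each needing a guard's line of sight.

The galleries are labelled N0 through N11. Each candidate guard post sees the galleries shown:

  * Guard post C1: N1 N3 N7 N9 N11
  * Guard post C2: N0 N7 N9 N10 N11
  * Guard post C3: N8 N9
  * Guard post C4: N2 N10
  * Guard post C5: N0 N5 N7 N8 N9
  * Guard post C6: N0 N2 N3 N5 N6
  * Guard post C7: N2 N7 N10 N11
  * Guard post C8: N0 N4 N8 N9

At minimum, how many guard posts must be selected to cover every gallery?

4

C1 and C2 and C6 and C8 together: C1 ∪ C2 ∪ C6 ∪ C8 = {N0, N1, N2, N3, N4, N5, N6, N7, N8, N9, N10, N11} — every gallery is covered.
No 3 of the 8 guard posts cover everything (all 56 combinations miss at least one gallery), so 4 is optimal.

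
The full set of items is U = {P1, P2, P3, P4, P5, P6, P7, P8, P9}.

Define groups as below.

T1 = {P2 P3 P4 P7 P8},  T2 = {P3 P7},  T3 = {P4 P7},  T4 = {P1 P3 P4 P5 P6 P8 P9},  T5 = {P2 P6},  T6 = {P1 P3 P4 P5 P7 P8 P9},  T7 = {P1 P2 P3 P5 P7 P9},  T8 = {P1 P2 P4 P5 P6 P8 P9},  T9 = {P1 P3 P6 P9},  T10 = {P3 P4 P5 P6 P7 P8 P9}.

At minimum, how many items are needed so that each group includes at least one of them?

The 2 items {P6, P7} hit every group.
The groups T2, T8 are pairwise disjoint, so any hitting set needs a separate item for each — at least 2. Hence 2 is optimal.

2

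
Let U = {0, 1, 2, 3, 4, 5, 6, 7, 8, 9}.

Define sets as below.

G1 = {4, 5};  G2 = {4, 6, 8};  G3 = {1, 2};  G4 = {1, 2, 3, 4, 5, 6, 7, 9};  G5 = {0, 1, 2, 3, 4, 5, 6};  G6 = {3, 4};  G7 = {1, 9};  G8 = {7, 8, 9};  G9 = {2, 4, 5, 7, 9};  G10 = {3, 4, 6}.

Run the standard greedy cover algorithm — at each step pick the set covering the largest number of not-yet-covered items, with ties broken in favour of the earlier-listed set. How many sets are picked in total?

Greedy: pick G4 (covers 8 new) → pick G2 (covers 1 new) → pick G5 (covers 1 new). Total picks: 3.
(The true minimum cover uses only 2 sets, so greedy is not optimal here.)

3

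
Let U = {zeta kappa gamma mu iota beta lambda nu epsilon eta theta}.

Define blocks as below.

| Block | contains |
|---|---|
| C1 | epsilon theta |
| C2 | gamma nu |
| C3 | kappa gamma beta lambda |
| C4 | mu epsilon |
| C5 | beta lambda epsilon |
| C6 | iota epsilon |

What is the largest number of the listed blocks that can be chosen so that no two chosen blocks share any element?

2

C1, C2 are pairwise disjoint (C1={epsilon,theta}; C2={gamma,nu}).
Every remaining block overlaps one of these, and no 3 of the listed blocks are pairwise disjoint, so 2 is the maximum.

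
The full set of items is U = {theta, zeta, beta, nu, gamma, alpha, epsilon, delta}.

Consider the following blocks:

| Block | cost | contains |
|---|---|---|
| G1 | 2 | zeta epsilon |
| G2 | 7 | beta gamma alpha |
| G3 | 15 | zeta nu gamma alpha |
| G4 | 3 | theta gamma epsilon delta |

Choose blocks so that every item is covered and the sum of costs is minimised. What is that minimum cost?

25

G2, G3, G4 together cover every item (G2 ∪ G3 ∪ G4 = {theta, zeta, beta, nu, gamma, alpha, epsilon, delta}); total cost 7 + 15 + 3 = 25.
The greedy pick G4, G1, G2, G3 costs 27; no covering selection beats 25.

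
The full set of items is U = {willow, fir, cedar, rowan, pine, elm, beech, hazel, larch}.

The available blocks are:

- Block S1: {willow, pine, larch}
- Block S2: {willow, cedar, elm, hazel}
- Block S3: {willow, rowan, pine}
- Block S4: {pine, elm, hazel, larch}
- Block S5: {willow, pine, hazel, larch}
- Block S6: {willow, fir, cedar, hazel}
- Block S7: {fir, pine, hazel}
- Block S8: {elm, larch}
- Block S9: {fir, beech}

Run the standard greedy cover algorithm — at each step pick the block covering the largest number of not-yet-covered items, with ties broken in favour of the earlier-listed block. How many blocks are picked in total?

4

Greedy: pick S2 (covers 4 new) → pick S1 (covers 2 new) → pick S9 (covers 2 new) → pick S3 (covers 1 new). Total picks: 4.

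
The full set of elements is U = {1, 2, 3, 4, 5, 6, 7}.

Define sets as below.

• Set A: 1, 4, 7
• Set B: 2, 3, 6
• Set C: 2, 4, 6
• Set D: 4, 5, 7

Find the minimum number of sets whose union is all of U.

3

Take {A, B, D}. Their union is {1, 2, 3, 4, 5, 6, 7}, which is all 7 elements.
Each set has at most 3 elements, and 2·3 = 6 < 7 — so at least 3 sets are needed, and 3 is optimal.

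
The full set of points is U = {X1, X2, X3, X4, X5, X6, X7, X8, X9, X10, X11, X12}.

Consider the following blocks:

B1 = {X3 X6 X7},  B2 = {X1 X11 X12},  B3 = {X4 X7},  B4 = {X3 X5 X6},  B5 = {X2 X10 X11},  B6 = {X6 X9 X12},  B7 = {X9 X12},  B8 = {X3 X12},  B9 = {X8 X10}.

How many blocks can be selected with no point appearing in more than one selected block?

B3, B4, B5, B7 are pairwise disjoint (B3={X4,X7}; B4={X3,X5,X6}; B5={X2,X10,X11}; B7={X9,X12}).
Every remaining block overlaps one of these, and no 5 of the listed blocks are pairwise disjoint, so 4 is the maximum.

4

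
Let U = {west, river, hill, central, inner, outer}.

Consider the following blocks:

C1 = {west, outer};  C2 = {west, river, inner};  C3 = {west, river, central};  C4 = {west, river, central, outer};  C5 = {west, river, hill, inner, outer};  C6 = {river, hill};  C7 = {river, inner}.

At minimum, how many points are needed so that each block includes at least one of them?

2

The 2 points {river, outer} hit every block.
The blocks C1, C6 are pairwise disjoint, so any hitting set needs a separate point for each — at least 2. Hence 2 is optimal.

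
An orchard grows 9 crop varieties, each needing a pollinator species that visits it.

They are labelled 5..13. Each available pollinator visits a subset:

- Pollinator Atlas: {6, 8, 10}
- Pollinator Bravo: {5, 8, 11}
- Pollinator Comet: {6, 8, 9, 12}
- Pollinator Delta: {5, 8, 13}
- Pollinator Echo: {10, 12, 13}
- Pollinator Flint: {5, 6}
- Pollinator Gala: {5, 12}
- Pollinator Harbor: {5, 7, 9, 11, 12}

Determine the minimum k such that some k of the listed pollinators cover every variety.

3

Take {Comet, Echo, Harbor}. Their union is {5, 6, 7, 8, 9, 10, 11, 12, 13}, which is all 9 varieties.
Only Harbor contains 7, so Harbor is forced; the remaining 4 varieties need at least 2 more pollinators (each remaining pollinator adds at most 3) — so at least 3 pollinators are needed, and 3 is optimal.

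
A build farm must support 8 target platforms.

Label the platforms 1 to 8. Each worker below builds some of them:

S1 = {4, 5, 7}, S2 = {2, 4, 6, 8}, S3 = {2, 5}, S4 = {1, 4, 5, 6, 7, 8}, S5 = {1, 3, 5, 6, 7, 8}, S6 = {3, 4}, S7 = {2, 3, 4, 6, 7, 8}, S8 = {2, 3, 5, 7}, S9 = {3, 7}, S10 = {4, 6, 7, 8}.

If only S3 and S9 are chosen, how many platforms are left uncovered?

4

Union of S3, S9 = {2, 3, 5, 7}.
Not covered: 1, 4, 6, 8 — 4 platforms.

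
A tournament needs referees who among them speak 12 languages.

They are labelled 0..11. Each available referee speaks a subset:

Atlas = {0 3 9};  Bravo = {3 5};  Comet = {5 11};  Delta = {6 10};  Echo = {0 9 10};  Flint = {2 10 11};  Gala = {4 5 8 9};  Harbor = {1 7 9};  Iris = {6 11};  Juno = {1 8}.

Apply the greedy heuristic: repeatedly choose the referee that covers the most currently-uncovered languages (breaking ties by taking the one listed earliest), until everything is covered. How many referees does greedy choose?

5

Greedy: pick Gala (covers 4 new) → pick Flint (covers 3 new) → pick Atlas (covers 2 new) → pick Harbor (covers 2 new) → pick Delta (covers 1 new). Total picks: 5.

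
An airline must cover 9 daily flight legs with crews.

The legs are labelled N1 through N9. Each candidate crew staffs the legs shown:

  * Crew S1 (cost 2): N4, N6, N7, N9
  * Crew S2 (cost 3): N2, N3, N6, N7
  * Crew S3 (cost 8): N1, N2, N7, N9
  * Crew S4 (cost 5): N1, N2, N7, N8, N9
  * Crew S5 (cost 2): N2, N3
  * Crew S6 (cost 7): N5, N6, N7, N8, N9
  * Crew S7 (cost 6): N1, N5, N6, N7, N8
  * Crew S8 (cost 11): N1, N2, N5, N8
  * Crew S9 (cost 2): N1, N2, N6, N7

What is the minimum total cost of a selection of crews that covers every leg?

S1, S5, S7 together cover every leg (S1 ∪ S5 ∪ S7 = {N1, N2, N3, N4, N5, N6, N7, N8, N9}); total cost 2 + 2 + 6 = 10.
No covering selection has total cost below 10.

10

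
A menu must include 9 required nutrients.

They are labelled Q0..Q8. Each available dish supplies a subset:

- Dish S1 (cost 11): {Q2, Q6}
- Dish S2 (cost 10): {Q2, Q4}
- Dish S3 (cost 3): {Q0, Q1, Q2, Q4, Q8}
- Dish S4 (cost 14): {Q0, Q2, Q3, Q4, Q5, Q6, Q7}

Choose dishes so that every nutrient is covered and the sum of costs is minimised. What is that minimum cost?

17

S3, S4 together cover every nutrient (S3 ∪ S4 = {Q0, Q1, Q2, Q3, Q4, Q5, Q6, Q7, Q8}); total cost 3 + 14 = 17.
No covering selection has total cost below 17.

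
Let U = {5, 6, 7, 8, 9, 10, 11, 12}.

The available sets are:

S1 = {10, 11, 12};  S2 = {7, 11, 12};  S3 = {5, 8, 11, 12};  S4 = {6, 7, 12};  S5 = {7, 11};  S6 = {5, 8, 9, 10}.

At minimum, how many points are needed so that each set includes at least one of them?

H = {7, 10, 11} meets every set (each contains at least one member of H), and |H| = 3.
No choice of 2 points meets every set, so 3 is the minimum.

3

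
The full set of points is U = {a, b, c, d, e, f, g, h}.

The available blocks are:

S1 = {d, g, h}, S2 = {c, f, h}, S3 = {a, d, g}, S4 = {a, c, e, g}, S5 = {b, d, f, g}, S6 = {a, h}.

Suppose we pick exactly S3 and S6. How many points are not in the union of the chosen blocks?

4

Union of S3, S6 = {a, d, g, h}.
Not covered: b, c, e, f — 4 points.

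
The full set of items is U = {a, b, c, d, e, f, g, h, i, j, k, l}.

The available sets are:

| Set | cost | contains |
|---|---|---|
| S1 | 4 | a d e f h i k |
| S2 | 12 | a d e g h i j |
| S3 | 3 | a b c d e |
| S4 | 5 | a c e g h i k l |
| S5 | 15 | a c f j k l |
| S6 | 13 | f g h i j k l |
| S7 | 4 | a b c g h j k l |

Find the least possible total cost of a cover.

S1, S7 together cover every item (S1 ∪ S7 = {a, b, c, d, e, f, g, h, i, j, k, l}); total cost 4 + 4 = 8.
No covering selection has total cost below 8.

8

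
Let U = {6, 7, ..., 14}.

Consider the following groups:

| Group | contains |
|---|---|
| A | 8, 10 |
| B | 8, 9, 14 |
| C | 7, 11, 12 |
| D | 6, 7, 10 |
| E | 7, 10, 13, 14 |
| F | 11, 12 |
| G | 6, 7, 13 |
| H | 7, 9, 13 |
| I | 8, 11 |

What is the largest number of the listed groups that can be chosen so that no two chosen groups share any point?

A, F, G are pairwise disjoint (A={8,10}; F={11,12}; G={6,7,13}).
Every remaining group overlaps one of these, and no 4 of the listed groups are pairwise disjoint, so 3 is the maximum.

3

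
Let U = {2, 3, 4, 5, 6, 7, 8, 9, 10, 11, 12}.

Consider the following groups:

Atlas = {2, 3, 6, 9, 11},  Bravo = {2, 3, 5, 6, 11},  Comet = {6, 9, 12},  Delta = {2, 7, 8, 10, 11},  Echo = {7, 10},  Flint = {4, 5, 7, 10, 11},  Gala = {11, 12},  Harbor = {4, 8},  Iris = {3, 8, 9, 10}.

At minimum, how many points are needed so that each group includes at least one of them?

4

H = {4, 6, 10, 12} meets every group (each contains at least one member of H), and |H| = 4.
No choice of 3 points meets every group, so 4 is the minimum.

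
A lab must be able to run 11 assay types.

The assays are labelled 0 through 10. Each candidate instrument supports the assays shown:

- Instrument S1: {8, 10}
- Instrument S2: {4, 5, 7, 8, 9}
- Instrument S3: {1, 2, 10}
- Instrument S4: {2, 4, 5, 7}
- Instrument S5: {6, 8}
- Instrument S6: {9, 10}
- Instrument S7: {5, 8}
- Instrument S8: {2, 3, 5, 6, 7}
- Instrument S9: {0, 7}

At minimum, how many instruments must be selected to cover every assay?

S2 and S3 and S8 and S9 together: S2 ∪ S3 ∪ S8 ∪ S9 = {0, 1, 2, 3, 4, 5, 6, 7, 8, 9, 10} — every assay is covered.
Only S9 contains 0, so S9 is forced; the remaining 9 assays need at least 3 more instruments (each remaining instrument adds at most 4) — so at least 4 instruments are needed, and 4 is optimal.

4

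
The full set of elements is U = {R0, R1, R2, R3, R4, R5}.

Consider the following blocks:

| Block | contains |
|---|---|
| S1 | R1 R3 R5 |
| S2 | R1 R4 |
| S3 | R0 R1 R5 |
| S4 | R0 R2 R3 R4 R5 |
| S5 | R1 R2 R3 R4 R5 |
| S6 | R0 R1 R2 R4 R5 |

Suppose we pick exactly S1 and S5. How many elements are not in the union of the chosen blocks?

1

Union of S1, S5 = {R1, R2, R3, R4, R5}.
Not covered: R0 — 1 element.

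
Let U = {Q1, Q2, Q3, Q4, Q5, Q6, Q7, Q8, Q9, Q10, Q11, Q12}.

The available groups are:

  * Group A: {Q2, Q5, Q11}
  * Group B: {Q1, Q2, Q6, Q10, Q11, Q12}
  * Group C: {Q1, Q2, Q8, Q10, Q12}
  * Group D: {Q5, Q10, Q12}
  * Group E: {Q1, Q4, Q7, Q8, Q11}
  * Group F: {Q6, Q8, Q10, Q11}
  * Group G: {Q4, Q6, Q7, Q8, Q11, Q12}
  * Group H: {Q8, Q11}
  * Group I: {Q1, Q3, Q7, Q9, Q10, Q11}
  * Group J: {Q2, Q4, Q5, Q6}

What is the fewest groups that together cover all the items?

3

G and I and J together: G ∪ I ∪ J = {Q1, Q2, Q3, Q4, Q5, Q6, Q7, Q8, Q9, Q10, Q11, Q12} — every item is covered.
Only I contains Q3, so I is forced; the remaining 6 items need at least 2 more groups (each remaining group adds at most 4) — so at least 3 groups are needed, and 3 is optimal.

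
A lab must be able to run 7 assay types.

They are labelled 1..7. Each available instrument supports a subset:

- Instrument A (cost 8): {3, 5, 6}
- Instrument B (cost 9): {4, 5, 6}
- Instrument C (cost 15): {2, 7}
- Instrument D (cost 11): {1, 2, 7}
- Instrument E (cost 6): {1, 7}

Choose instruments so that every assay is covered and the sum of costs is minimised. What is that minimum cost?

28

A, B, D together cover every assay (A ∪ B ∪ D = {1, 2, 3, 4, 5, 6, 7}); total cost 8 + 9 + 11 = 28.
The greedy pick A, E, B, D costs 34; no covering selection beats 28.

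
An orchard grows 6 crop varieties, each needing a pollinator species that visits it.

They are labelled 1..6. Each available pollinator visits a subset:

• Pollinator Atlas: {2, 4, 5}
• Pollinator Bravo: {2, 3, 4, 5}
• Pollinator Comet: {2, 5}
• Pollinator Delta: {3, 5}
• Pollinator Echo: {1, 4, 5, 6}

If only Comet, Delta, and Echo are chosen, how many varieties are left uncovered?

Union of Comet, Delta, Echo = {1, 2, 3, 4, 5, 6} — that's every variety, so 0 are uncovered.

0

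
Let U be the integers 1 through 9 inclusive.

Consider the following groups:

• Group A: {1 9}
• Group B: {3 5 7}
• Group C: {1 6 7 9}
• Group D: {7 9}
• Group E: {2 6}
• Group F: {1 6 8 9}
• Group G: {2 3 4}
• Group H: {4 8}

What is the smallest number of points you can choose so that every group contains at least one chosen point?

4

Take T = {1, 4, 6, 7}. Each listed group contains at least one of these, so T is a hitting set of size 4.
The groups A, B, E, H are pairwise disjoint, so any hitting set needs a separate point for each — at least 4. Hence 4 is optimal.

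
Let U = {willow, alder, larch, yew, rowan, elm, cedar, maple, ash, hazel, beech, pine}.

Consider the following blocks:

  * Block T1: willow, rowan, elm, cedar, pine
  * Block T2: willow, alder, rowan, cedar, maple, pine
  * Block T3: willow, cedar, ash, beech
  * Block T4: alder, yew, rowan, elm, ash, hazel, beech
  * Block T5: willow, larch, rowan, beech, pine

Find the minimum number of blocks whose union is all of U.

T2, T4, and T5 cover everything between them: the union {willow, alder, larch, yew, rowan, elm, cedar, maple, ash, hazel, beech, pine} is all of U.
Only T5 contains larch, so T5 is forced; the remaining 7 items need at least 2 more blocks (each remaining block adds at most 5) — so at least 3 blocks are needed, and 3 is optimal.

3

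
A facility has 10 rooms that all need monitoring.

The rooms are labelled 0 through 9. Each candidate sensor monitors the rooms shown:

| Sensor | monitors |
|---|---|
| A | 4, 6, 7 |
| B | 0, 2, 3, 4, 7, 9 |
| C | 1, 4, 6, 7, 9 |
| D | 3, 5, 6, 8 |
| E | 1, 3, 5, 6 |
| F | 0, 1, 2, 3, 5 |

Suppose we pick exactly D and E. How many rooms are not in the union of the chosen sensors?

5

Union of D, E = {1, 3, 5, 6, 8}.
Not covered: 0, 2, 4, 7, 9 — 5 rooms.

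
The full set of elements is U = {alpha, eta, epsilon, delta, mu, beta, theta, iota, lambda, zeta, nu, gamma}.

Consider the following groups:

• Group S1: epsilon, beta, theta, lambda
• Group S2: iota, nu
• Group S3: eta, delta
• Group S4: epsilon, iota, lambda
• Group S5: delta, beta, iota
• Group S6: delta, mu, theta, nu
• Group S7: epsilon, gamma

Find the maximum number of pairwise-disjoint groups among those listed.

3

S1, S2, S3 are pairwise disjoint (S1={epsilon,beta,theta,lambda}; S2={iota,nu}; S3={eta,delta}).
Every remaining group overlaps one of these, and no 4 of the listed groups are pairwise disjoint, so 3 is the maximum.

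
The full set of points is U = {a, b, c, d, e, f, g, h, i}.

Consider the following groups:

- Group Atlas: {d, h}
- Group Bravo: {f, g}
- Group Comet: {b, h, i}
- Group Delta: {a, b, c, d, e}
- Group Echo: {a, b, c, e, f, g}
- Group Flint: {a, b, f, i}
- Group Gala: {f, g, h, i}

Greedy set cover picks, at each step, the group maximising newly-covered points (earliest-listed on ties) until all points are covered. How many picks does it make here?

3

Greedy: pick Echo (covers 6 new) → pick Atlas (covers 2 new) → pick Comet (covers 1 new). Total picks: 3.
(The true minimum cover uses only 2 groups, so greedy is not optimal here.)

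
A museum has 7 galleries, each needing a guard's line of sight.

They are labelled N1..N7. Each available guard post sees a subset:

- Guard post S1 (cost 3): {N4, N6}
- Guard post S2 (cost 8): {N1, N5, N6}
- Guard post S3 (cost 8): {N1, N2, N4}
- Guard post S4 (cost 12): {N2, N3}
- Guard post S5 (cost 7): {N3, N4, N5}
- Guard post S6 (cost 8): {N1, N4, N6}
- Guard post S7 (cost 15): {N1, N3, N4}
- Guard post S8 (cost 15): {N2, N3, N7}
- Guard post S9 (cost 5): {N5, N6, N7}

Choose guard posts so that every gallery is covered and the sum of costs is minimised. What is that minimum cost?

S3, S5, S9 together cover every gallery (S3 ∪ S5 ∪ S9 = {N1, N2, N3, N4, N5, N6, N7}); total cost 8 + 7 + 5 = 20.
The greedy pick S1, S9, S3, S5 costs 23; no covering selection beats 20.

20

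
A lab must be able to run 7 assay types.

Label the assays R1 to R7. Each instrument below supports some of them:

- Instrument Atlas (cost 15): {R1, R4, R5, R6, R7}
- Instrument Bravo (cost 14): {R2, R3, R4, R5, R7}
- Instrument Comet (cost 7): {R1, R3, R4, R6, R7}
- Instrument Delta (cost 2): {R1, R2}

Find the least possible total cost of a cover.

21

Bravo, Comet together cover every assay (Bravo ∪ Comet = {R1, R2, R3, R4, R5, R6, R7}); total cost 14 + 7 = 21.
The greedy pick Delta, Comet, Bravo costs 23; no covering selection beats 21.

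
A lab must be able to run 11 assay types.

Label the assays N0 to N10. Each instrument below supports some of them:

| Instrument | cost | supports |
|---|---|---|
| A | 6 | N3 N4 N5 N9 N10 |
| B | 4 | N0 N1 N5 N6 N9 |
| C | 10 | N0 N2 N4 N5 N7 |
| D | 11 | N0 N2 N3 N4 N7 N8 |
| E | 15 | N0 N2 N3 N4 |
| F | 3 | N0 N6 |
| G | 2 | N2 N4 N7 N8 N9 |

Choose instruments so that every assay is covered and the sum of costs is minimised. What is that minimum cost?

A, B, G together cover every assay (A ∪ B ∪ G = {N0, N1, N2, N3, N4, N5, N6, N7, N8, N9, N10}); total cost 6 + 4 + 2 = 12.
No covering selection has total cost below 12.

12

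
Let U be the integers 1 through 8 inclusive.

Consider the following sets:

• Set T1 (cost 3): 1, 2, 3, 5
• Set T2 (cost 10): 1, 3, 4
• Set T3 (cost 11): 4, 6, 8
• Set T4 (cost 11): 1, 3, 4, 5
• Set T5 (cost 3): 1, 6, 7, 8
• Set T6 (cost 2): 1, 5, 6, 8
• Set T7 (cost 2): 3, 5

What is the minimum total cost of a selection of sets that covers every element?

16

T1, T2, T5 together cover every element (T1 ∪ T2 ∪ T5 = {1, 2, 3, 4, 5, 6, 7, 8}); total cost 3 + 10 + 3 = 16.
The greedy pick T6, T1, T5, T2 costs 18; no covering selection beats 16.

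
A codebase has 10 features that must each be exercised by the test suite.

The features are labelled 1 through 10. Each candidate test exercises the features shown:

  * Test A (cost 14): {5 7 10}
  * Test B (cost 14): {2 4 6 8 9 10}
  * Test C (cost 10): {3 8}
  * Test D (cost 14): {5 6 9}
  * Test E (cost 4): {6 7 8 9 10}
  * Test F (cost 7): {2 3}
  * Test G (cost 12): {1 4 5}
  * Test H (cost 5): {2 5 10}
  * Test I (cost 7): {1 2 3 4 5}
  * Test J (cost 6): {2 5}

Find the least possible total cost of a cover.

11

E, I together cover every feature (E ∪ I = {1, 2, 3, 4, 5, 6, 7, 8, 9, 10}); total cost 4 + 7 = 11.
No covering selection has total cost below 11.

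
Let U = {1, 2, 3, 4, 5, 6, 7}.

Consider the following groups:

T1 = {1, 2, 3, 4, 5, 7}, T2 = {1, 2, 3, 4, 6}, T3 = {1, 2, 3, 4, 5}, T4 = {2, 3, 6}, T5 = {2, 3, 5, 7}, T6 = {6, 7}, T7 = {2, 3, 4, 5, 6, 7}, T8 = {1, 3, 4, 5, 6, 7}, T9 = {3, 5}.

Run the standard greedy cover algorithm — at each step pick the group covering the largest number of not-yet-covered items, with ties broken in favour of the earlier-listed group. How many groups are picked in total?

Greedy: pick T1 (covers 6 new) → pick T2 (covers 1 new). Total picks: 2.

2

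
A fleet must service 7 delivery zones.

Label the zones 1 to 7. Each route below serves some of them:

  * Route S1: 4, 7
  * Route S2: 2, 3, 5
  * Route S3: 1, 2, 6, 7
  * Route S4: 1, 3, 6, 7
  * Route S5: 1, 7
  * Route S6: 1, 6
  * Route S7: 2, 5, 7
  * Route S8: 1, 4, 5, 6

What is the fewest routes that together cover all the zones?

S3 and S4 and S8 together: S3 ∪ S4 ∪ S8 = {1, 2, 3, 4, 5, 6, 7} — every zone is covered.
No 2 of the 8 routes cover everything (all 28 combinations miss at least one zone), so 3 is optimal.

3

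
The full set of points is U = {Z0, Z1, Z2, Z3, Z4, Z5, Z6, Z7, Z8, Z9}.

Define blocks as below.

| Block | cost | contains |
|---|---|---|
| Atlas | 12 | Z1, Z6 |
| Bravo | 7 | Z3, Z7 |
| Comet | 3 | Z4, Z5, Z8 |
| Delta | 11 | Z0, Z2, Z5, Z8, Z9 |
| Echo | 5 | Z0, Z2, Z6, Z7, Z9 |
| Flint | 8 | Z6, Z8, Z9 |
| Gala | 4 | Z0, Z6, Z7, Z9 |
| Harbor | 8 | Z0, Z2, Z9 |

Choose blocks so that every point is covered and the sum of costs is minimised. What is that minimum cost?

Atlas, Bravo, Comet, Echo together cover every point (Atlas ∪ Bravo ∪ Comet ∪ Echo = {Z0, Z1, Z2, Z3, Z4, Z5, Z6, Z7, Z8, Z9}); total cost 12 + 7 + 3 + 5 = 27.
No covering selection has total cost below 27.

27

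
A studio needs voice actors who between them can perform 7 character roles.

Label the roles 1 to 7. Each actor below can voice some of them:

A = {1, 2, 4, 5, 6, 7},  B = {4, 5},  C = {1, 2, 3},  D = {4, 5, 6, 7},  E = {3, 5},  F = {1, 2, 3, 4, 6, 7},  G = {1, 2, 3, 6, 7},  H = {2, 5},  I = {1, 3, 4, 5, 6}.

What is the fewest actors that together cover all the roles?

E and F together: E ∪ F = {1, 2, 3, 4, 5, 6, 7} — every role is covered.
No single actor has all 7 roles (the largest, A, has 6), so 2 is optimal.

2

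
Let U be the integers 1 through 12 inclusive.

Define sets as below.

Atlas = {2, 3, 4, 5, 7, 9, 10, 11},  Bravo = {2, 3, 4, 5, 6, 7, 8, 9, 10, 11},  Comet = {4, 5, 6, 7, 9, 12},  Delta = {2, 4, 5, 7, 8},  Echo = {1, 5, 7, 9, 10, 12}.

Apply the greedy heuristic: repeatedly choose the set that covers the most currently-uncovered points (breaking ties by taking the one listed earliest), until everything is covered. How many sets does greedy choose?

2

Greedy: pick Bravo (covers 10 new) → pick Echo (covers 2 new). Total picks: 2.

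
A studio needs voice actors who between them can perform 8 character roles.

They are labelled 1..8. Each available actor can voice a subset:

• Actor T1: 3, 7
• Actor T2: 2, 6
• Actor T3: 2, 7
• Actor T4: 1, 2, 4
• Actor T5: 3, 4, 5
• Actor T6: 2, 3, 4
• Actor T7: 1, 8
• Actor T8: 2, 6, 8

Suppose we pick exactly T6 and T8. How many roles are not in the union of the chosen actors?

3

Union of T6, T8 = {2, 3, 4, 6, 8}.
Not covered: 1, 5, 7 — 3 roles.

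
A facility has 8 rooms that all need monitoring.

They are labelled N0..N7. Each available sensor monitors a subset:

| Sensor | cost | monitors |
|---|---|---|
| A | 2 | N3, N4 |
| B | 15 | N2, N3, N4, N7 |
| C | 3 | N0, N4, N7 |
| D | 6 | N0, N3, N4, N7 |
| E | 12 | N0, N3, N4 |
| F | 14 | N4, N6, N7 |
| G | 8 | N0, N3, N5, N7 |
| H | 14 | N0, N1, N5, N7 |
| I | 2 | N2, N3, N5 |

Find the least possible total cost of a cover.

30

F, H, I together cover every room (F ∪ H ∪ I = {N0, N1, N2, N3, N4, N5, N6, N7}); total cost 14 + 14 + 2 = 30.
The greedy pick I, C, F, H costs 33; no covering selection beats 30.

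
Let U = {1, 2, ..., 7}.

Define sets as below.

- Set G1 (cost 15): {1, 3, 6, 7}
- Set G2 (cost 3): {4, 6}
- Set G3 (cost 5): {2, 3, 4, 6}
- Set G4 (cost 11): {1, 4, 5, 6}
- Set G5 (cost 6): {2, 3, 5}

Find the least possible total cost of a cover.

24

G1, G2, G5 together cover every element (G1 ∪ G2 ∪ G5 = {1, 2, 3, 4, 5, 6, 7}); total cost 15 + 3 + 6 = 24.
The greedy pick G3, G4, G1 costs 31; no covering selection beats 24.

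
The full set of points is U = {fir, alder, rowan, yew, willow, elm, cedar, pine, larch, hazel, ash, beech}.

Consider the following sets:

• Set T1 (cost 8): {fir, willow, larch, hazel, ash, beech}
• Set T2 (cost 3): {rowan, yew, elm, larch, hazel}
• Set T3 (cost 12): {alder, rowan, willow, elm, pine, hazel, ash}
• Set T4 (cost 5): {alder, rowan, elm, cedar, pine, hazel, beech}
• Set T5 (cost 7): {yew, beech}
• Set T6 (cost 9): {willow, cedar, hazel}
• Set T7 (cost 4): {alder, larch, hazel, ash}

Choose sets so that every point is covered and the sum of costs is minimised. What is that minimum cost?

T1, T2, T4 together cover every point (T1 ∪ T2 ∪ T4 = {fir, alder, rowan, yew, willow, elm, cedar, pine, larch, hazel, ash, beech}); total cost 8 + 3 + 5 = 16.
No covering selection has total cost below 16.

16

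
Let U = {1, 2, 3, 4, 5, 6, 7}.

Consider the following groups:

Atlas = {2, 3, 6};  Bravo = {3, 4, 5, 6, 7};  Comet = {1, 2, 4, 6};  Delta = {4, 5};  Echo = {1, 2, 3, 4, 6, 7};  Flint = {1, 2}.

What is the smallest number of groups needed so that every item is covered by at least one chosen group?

Bravo and Flint cover everything between them: the union {1, 2, 3, 4, 5, 6, 7} is all of U.
No single group has all 7 items (the largest, Echo, has 6), so 2 is optimal.

2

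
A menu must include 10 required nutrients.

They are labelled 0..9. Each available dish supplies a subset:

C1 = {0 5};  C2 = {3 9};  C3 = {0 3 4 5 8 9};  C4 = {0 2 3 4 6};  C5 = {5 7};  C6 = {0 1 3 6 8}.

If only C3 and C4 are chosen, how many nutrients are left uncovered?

2

Union of C3, C4 = {0, 2, 3, 4, 5, 6, 8, 9}.
Not covered: 1, 7 — 2 nutrients.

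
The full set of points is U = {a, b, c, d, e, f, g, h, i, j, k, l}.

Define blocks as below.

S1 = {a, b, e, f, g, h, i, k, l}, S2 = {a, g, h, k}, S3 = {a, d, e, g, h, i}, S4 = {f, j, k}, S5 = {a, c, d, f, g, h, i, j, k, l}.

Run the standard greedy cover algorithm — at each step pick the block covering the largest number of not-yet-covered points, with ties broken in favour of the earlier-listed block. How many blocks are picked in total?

2

Greedy: pick S5 (covers 10 new) → pick S1 (covers 2 new). Total picks: 2.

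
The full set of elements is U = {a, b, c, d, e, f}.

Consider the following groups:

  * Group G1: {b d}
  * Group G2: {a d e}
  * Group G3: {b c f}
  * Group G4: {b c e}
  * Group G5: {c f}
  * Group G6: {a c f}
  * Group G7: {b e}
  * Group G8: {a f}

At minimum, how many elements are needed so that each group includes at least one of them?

Take H = {b, d, f}. Each listed group contains at least one of these, so H is a hitting set of size 3.
No choice of 2 elements meets every group, so 3 is the minimum.

3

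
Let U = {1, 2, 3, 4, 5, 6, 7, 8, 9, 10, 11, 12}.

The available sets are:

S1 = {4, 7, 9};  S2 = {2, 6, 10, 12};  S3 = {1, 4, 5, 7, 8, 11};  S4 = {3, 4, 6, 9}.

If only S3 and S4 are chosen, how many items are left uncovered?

Union of S3, S4 = {1, 3, 4, 5, 6, 7, 8, 9, 11}.
Not covered: 2, 10, 12 — 3 items.

3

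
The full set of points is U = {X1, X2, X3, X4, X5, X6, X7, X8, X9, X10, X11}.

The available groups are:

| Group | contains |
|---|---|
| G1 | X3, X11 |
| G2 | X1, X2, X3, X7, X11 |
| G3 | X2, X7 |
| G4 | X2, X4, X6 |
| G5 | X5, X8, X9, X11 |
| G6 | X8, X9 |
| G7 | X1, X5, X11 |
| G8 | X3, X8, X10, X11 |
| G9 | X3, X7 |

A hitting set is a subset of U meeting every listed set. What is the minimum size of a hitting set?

Take H = {X2, X7, X8, X11}. Each listed group contains at least one of these, so H is a hitting set of size 4.
The groups G4, G6, G7, G9 are pairwise disjoint, so any hitting set needs a separate point for each — at least 4. Hence 4 is optimal.

4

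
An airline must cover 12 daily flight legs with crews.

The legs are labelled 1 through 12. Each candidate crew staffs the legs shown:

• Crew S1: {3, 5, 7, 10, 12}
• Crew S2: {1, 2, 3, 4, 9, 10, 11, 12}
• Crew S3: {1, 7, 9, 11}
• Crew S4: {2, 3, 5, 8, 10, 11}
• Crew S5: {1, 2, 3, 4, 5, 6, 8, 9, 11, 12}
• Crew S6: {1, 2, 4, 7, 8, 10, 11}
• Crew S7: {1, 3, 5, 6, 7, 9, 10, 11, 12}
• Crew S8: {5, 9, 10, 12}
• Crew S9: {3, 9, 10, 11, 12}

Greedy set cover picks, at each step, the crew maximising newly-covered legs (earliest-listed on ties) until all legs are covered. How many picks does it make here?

Greedy: pick S5 (covers 10 new) → pick S1 (covers 2 new). Total picks: 2.

2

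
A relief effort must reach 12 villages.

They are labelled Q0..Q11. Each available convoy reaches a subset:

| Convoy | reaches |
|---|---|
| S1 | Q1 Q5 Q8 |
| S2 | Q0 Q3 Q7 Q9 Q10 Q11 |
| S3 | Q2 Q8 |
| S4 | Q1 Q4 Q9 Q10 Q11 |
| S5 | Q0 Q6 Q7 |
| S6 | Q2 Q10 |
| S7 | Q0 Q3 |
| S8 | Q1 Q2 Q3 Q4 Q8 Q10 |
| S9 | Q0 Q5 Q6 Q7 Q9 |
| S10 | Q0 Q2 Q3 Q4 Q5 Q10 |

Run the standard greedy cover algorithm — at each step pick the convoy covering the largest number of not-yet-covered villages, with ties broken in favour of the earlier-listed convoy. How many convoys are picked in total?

3

Greedy: pick S2 (covers 6 new) → pick S8 (covers 4 new) → pick S9 (covers 2 new). Total picks: 3.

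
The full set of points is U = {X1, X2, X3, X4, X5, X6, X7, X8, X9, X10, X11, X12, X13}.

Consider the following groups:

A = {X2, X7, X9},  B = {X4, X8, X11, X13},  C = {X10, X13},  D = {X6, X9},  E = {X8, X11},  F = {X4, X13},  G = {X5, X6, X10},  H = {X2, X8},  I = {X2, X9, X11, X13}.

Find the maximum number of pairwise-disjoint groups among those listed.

4

A, E, F, G are pairwise disjoint (A={X2,X7,X9}; E={X8,X11}; F={X4,X13}; G={X5,X6,X10}).
Every remaining group overlaps one of these, and no 5 of the listed groups are pairwise disjoint, so 4 is the maximum.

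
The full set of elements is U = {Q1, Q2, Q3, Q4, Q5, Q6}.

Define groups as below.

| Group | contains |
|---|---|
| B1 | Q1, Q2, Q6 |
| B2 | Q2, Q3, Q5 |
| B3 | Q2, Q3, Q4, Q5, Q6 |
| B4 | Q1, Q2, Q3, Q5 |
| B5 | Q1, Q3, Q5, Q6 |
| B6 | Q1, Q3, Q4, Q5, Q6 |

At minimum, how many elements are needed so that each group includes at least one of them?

The 2 elements {Q1, Q2} hit every group.
No single element lies in every group, so at least 2 are needed and 2 is optimal.

2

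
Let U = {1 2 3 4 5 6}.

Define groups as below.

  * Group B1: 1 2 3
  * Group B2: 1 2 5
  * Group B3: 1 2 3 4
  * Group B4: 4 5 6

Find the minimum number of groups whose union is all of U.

2

Take {B1, B4}. Their union is {1, 2, 3, 4, 5, 6}, which is all 6 points.
No single group has all 6 points (the largest, B3, has 4), so 2 is optimal.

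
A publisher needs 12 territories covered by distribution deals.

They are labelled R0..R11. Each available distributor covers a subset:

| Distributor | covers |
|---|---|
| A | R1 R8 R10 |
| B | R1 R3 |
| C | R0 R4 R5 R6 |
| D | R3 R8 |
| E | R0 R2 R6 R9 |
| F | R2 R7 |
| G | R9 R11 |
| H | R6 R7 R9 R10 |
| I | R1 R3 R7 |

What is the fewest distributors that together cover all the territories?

Take {A, C, E, G, I}. Their union is {R0, R1, R2, R3, R4, R5, R6, R7, R8, R9, R10, R11}, which is all 12 territories.
No 4 of the 9 distributors cover everything (all 126 combinations miss at least one territory), so 5 is optimal.

5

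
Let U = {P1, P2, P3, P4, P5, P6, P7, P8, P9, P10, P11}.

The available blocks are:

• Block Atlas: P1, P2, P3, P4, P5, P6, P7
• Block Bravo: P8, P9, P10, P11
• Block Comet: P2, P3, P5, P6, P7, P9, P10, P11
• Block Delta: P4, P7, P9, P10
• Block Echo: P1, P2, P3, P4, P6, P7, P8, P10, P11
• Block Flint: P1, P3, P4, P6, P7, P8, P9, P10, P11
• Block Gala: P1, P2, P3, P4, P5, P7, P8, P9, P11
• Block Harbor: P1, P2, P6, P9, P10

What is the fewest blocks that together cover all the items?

2

Flint and Gala cover everything between them: the union {P1, P2, P3, P4, P5, P6, P7, P8, P9, P10, P11} is all of U.
No single block has all 11 items (the largest, Echo, has 9), so 2 is optimal.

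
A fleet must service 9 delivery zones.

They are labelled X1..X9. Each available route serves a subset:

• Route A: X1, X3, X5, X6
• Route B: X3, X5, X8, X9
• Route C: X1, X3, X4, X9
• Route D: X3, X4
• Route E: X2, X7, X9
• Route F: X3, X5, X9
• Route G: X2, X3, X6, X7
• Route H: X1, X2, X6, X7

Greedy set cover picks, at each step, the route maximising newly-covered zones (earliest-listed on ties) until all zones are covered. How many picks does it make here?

Greedy: pick A (covers 4 new) → pick E (covers 3 new) → pick B (covers 1 new) → pick C (covers 1 new). Total picks: 4.
(The true minimum cover uses only 3 routes, so greedy is not optimal here.)

4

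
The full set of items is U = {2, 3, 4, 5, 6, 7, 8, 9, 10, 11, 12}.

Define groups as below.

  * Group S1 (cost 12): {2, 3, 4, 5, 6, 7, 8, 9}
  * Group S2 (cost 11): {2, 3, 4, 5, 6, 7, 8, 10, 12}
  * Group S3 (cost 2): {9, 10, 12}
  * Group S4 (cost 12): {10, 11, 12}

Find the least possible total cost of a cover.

24

S1, S4 together cover every item (S1 ∪ S4 = {2, 3, 4, 5, 6, 7, 8, 9, 10, 11, 12}); total cost 12 + 12 = 24.
The greedy pick S3, S2, S4 costs 25; no covering selection beats 24.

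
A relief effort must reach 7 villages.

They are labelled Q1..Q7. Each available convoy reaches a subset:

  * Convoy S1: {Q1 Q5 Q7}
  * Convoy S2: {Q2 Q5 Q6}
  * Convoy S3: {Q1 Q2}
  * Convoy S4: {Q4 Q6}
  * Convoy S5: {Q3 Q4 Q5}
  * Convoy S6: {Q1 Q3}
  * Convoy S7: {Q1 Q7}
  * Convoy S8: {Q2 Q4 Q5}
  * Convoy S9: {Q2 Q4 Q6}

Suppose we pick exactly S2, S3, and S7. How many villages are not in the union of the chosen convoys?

Union of S2, S3, S7 = {Q1, Q2, Q5, Q6, Q7}.
Not covered: Q3, Q4 — 2 villages.

2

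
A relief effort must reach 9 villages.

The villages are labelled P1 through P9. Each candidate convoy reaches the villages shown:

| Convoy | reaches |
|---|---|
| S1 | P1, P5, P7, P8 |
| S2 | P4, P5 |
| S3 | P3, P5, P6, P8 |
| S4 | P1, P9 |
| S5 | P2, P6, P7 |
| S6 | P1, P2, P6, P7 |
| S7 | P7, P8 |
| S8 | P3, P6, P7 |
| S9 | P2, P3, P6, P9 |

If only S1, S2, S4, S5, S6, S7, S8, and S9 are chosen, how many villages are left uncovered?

0

Union of S1, S2, S4, S5, S6, S7, S8, S9 = {P1, P2, P3, P4, P5, P6, P7, P8, P9} — that's every village, so 0 are uncovered.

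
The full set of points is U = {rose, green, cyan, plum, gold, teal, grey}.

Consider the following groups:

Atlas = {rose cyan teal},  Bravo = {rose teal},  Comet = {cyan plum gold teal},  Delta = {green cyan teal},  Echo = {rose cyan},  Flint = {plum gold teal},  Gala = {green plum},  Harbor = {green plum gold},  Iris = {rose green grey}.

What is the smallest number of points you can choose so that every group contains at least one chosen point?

The 3 points {rose, green, teal} hit every group.
No choice of 2 points meets every group, so 3 is the minimum.

3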